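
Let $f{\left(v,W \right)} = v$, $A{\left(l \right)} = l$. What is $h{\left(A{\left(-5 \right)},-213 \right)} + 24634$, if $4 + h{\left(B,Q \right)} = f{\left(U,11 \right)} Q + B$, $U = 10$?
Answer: $22495$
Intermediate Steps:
$h{\left(B,Q \right)} = -4 + B + 10 Q$ ($h{\left(B,Q \right)} = -4 + \left(10 Q + B\right) = -4 + \left(B + 10 Q\right) = -4 + B + 10 Q$)
$h{\left(A{\left(-5 \right)},-213 \right)} + 24634 = \left(-4 - 5 + 10 \left(-213\right)\right) + 24634 = \left(-4 - 5 - 2130\right) + 24634 = -2139 + 24634 = 22495$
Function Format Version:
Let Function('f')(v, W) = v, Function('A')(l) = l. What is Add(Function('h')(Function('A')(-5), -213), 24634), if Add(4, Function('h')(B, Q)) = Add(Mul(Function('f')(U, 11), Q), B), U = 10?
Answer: 22495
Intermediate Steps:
Function('h')(B, Q) = Add(-4, B, Mul(10, Q)) (Function('h')(B, Q) = Add(-4, Add(Mul(10, Q), B)) = Add(-4, Add(B, Mul(10, Q))) = Add(-4, B, Mul(10, Q)))
Add(Function('h')(Function('A')(-5), -213), 24634) = Add(Add(-4, -5, Mul(10, -213)), 24634) = Add(Add(-4, -5, -2130), 24634) = Add(-2139, 24634) = 22495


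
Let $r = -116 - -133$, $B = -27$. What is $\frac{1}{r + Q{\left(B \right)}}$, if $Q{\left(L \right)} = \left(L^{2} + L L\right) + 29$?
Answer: $\frac{1}{1504} \approx 0.00066489$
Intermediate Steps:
$r = 17$ ($r = -116 + 133 = 17$)
$Q{\left(L \right)} = 29 + 2 L^{2}$ ($Q{\left(L \right)} = \left(L^{2} + L^{2}\right) + 29 = 2 L^{2} + 29 = 29 + 2 L^{2}$)
$\frac{1}{r + Q{\left(B \right)}} = \frac{1}{17 + \left(29 + 2 \left(-27\right)^{2}\right)} = \frac{1}{17 + \left(29 + 2 \cdot 729\right)} = \frac{1}{17 + \left(29 + 1458\right)} = \frac{1}{17 + 1487} = \frac{1}{1504}$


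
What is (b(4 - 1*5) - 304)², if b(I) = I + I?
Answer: 93636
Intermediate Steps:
b(I) = 2*I
(b(4 - 1*5) - 304)² = (2*(4 - 1*5) - 304)² = (2*(4 - 5) - 304)² = (2*(-1) - 304)² = (-2 - 304)² = (-306)² = 93636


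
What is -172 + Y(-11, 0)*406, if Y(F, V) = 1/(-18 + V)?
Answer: -1751/9 ≈ -194.56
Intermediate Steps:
-172 + Y(-11, 0)*406 = -172 + 406/(-18 + 0) = -172 + 406/(-18) = -172 - 1/18*406 = -172 - 203/9 = -1751/9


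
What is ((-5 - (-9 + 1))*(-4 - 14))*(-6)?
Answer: 324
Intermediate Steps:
((-5 - (-9 + 1))*(-4 - 14))*(-6) = ((-5 - 1*(-8))*(-18))*(-6) = ((-5 + 8)*(-18))*(-6) = (3*(-18))*(-6) = -54*(-6) = 324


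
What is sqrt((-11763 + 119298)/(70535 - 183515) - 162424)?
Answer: I*sqrt(2303633459771)/3766 ≈ 403.02*I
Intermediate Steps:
sqrt((-11763 + 119298)/(70535 - 183515) - 162424) = sqrt(107535/(-112980) - 162424) = sqrt(107535*(-1/112980) - 162424) = sqrt(-7169/7532 - 162424) = sqrt(-1223384737/7532) = I*sqrt(2303633459771)/3766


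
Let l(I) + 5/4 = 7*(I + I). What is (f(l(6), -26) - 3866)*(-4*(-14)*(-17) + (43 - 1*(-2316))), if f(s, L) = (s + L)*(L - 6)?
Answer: -7994574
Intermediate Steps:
l(I) = -5/4 + 14*I (l(I) = -5/4 + 7*(I + I) = -5/4 + 7*(2*I) = -5/4 + 14*I)
f(s, L) = (-6 + L)*(L + s) (f(s, L) = (L + s)*(-6 + L) = (-6 + L)*(L + s))
(f(l(6), -26) - 3866)*(-4*(-14)*(-17) + (43 - 1*(-2316))) = (((-26)² - 6*(-26) - 6*(-5/4 + 14*6) - 26*(-5/4 + 14*6)) - 3866)*(-4*(-14)*(-17) + (43 - 1*(-2316))) = ((676 + 156 - 6*(-5/4 + 84) - 26*(-5/4 + 84)) - 3866)*(56*(-17) + (43 + 2316)) = ((676 + 156 - 6*331/4 - 26*331/4) - 3866)*(-952 + 2359) = ((676 + 156 - 993/2 - 4303/2) - 3866)*1407 = (-1816 - 3866)*1407 = -5682*1407 = -7994574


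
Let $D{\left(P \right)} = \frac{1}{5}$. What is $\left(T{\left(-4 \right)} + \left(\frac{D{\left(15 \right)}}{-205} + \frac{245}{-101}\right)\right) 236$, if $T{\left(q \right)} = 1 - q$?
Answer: $\frac{62870164}{103525} \approx 607.29$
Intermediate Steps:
$D{\left(P \right)} = \frac{1}{5}$
$\left(T{\left(-4 \right)} + \left(\frac{D{\left(15 \right)}}{-205} + \frac{245}{-101}\right)\right) 236 = \left(\left(1 - -4\right) + \left(\frac{1}{5 \left(-205\right)} + \frac{245}{-101}\right)\right) 236 = \left(\left(1 + 4\right) + \left(\frac{1}{5} \left(- \frac{1}{205}\right) + 245 \left(- \frac{1}{101}\right)\right)\right) 236 = \left(5 - \frac{251226}{103525}\right) 236 = \frac{266399}{103525} \cdot 236 = \frac{62870164}{103525}$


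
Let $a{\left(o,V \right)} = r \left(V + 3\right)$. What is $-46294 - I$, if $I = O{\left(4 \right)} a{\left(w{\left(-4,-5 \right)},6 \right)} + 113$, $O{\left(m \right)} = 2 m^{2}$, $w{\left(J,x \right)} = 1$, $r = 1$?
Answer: $-46695$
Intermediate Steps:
$a{\left(o,V \right)} = 3 + V$ ($a{\left(o,V \right)} = 1 \left(V + 3\right) = 1 \left(3 + V\right) = 3 + V$)
$I = 401$ ($I = 2 \cdot 4^{2} \left(3 + 6\right) + 113 = 2 \cdot 16 \cdot 9 + 113 = 32 \cdot 9 + 113 = 288 + 113 = 401$)
$-46294 - I = -46294 - 401 = -46695$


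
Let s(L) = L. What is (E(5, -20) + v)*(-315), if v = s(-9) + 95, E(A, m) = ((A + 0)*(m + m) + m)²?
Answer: -15273090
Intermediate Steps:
E(A, m) = (m + 2*A*m)² (E(A, m) = (A*(2*m) + m)² = (2*A*m + m)² = (m + 2*A*m)²)
v = 86 (v = -9 + 95 = 86)
(E(5, -20) + v)*(-315) = ((-20)²*(1 + 2*5)² + 86)*(-315) = (400*(1 + 10)² + 86)*(-315) = (400*11² + 86)*(-315) = (400*121 + 86)*(-315) = (48400 + 86)*(-315) = 48486*(-315) = -15273090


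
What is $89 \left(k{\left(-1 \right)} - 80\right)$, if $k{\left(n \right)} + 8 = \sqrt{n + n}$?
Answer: $-7832 + 89 i \sqrt{2} \approx -7832.0 + 125.86 i$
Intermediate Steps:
$k{\left(n \right)} = -8 + \sqrt{2} \sqrt{n}$ ($k{\left(n \right)} = -8 + \sqrt{n + n} = -8 + \sqrt{2 n} = -8 + \sqrt{2} \sqrt{n}$)
$89 \left(k{\left(-1 \right)} - 80\right) = 89 \left(\left(-8 + \sqrt{2} \sqrt{-1}\right) - 80\right) = 89 \left(\left(-8 + \sqrt{2} i\right) - 80\right) = 89 \left(\left(-8 + i \sqrt{2}\right) - 80\right) = 89 \left(-88 + i \sqrt{2}\right) = -7832 + 89 i \sqrt{2}$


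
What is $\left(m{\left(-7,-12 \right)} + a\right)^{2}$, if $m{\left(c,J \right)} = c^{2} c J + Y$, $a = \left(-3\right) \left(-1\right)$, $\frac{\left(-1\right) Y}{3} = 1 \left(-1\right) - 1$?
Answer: $17015625$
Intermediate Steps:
$Y = 6$ ($Y = - 3 \left(1 \left(-1\right) - 1\right) = - 3 \left(-1 - 1\right) = \left(-3\right) \left(-2\right) = 6$)
$a = 3$
$m{\left(c,J \right)} = 6 + J c^{3}$ ($m{\left(c,J \right)} = c^{2} c J + 6 = c^{3} J + 6 = J c^{3} + 6 = 6 + J c^{3}$)
$\left(m{\left(-7,-12 \right)} + a\right)^{2} = \left(\left(6 - 12 \left(-7\right)^{3}\right) + 3\right)^{2} = \left(\left(6 - -4116\right) + 3\right)^{2} = \left(\left(6 + 4116\right) + 3\right)^{2} = \left(4122 + 3\right)^{2} = 4125^{2} = 17015625$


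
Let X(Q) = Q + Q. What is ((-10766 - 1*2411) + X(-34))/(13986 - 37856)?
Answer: 2649/4774 ≈ 0.55488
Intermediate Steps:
X(Q) = 2*Q
((-10766 - 1*2411) + X(-34))/(13986 - 37856) = ((-10766 - 1*2411) + 2*(-34))/(13986 - 37856) = ((-10766 - 2411) - 68)/(-23870) = (-13177 - 68)*(-1/23870) = -13245*(-1/23870) = 2649/4774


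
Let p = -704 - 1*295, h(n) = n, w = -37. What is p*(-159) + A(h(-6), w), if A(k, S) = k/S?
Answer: 5877123/37 ≈ 1.5884e+5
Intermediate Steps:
p = -999 (p = -704 - 295 = -999)
p*(-159) + A(h(-6), w) = -999*(-159) - 6/(-37) = 158841 - 6*(-1/37) = 158841 + 6/37 = 5877123/37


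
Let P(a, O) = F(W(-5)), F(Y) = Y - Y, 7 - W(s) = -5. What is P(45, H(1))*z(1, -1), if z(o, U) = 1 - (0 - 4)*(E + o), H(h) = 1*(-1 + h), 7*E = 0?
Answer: 0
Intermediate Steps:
E = 0 (E = (1/7)*0 = 0)
W(s) = 12 (W(s) = 7 - 1*(-5) = 7 + 5 = 12)
H(h) = -1 + h
F(Y) = 0
P(a, O) = 0
z(o, U) = 1 + 4*o (z(o, U) = 1 - (0 - 4)*(0 + o) = 1 - (-4)*o = 1 + 4*o)
P(45, H(1))*z(1, -1) = 0*(1 + 4*1) = 0*(1 + 4) = 0*5 = 0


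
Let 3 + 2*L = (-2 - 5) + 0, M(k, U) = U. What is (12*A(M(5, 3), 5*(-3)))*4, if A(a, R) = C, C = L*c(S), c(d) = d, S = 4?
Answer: -960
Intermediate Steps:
L = -5 (L = -3/2 + ((-2 - 5) + 0)/2 = -3/2 + (-7 + 0)/2 = -3/2 + (½)*(-7) = -3/2 - 7/2 = -5)
C = -20 (C = -5*4 = -20)
A(a, R) = -20
(12*A(M(5, 3), 5*(-3)))*4 = (12*(-20))*4 = -240*4 = -960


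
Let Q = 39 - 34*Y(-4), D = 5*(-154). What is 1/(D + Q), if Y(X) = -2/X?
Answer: -1/748 ≈ -0.0013369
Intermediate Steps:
D = -770
Q = 22 (Q = 39 - (-68)/(-4) = 39 - (-68)*(-1)/4 = 39 - 34*1/2 = 39 - 17 = 22)
1/(D + Q) = 1/(-770 + 22) = 1/(-748) = -1/748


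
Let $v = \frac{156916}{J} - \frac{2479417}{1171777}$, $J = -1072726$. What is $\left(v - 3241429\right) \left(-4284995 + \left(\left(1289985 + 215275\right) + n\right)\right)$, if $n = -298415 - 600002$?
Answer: $\frac{7493250812152981597897632}{628497827051} \approx 1.1922 \cdot 10^{13}$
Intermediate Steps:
$n = -898417$
$v = - \frac{1421802820237}{628497827051}$ ($v = \frac{156916}{-1072726} - \frac{2479417}{1171777} = 156916 \left(- \frac{1}{1072726}\right) - \frac{2479417}{1171777} = - \frac{78458}{536363} - \frac{2479417}{1171777} = - \frac{1421802820237}{628497827051} \approx -2.2622$)
$\left(v - 3241429\right) \left(-4284995 + \left(\left(1289985 + 215275\right) + n\right)\right) = \left(- \frac{1421802820237}{628497827051} - 3241429\right) \left(-4284995 + \left(\left(1289985 + 215275\right) - 898417\right)\right) = - \frac{2037232504842916116 \left(-4284995 + \left(1505260 - 898417\right)\right)}{628497827051} = - \frac{2037232504842916116 \left(-4284995 + 606843\right)}{628497827051} = \left(- \frac{2037232504842916116}{628497827051}\right) \left(-3678152\right) = \frac{7493250812152981597897632}{628497827051}$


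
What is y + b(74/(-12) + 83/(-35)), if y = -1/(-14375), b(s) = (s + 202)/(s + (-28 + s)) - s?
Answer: 6066973268/1428774375 ≈ 4.2463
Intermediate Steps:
b(s) = -s + (202 + s)/(-28 + 2*s) (b(s) = (202 + s)/(-28 + 2*s) - s = -s + (202 + s)/(-28 + 2*s))
y = 1/14375 (y = -1*(-1/14375) = 1/14375 ≈ 6.9565e-5)
y + b(74/(-12) + 83/(-35)) = 1/14375 + (101 - (74/(-12) + 83/(-35))² + 29*(74/(-12) + 83/(-35))/2)/(-14 + (74/(-12) + 83/(-35))) = 1/14375 + (101 - (74*(-1/12) + 83*(-1/35))² + 29*(74*(-1/12) + 83*(-1/35))/2)/(-14 + (74*(-1/12) + 83*(-1/35))) = 1/14375 + (101 - (-37/6 - 83/35)² + 29*(-37/6 - 83/35)/2)/(-14 + (-37/6 - 83/35)) = 1/14375 + (101 - (-1793/210)² + (29/2)*(-1793/210))/(-14 - 1793/210) = 1/14375 + (101 - 1*3214849/44100 - 51997/420)/(-4733/210) = 1/14375 - 210*(101 - 3214849/44100 - 51997/420)/4733 = 1/14375 - 210/4733*(-2110217/22050) = 1/14375 + 2110217/496965 = 6066973268/1428774375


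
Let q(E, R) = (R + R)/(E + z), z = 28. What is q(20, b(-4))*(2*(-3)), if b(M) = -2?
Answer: 1/2 ≈ 0.50000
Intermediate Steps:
q(E, R) = 2*R/(28 + E) (q(E, R) = (R + R)/(E + 28) = (2*R)/(28 + E) = 2*R/(28 + E))
q(20, b(-4))*(2*(-3)) = (2*(-2)/(28 + 20))*(2*(-3)) = (2*(-2)/48)*(-6) = (2*(-2)*(1/48))*(-6) = -1/12*(-6) = 1/2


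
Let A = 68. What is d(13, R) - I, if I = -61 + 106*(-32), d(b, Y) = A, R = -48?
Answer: 3521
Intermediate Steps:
d(b, Y) = 68
I = -3453 (I = -61 - 3392 = -3453)
d(13, R) - I = 68 - 1*(-3453) = 68 + 3453 = 3521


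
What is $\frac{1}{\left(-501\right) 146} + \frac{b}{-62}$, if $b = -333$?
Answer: $\frac{6089389}{1133763} \approx 5.371$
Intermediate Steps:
$\frac{1}{\left(-501\right) 146} + \frac{b}{-62} = \frac{1}{\left(-501\right) 146} - \frac{333}{-62} = \left(- \frac{1}{501}\right) \frac{1}{146} - - \frac{333}{62} = - \frac{1}{73146} + \frac{333}{62} = \frac{6089389}{1133763}$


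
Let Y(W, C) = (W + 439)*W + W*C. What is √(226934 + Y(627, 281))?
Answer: √1071503 ≈ 1035.1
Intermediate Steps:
Y(W, C) = C*W + W*(439 + W) (Y(W, C) = (439 + W)*W + C*W = W*(439 + W) + C*W = C*W + W*(439 + W))
√(226934 + Y(627, 281)) = √(226934 + 627*(439 + 281 + 627)) = √(226934 + 627*1347) = √(226934 + 844569) = √1071503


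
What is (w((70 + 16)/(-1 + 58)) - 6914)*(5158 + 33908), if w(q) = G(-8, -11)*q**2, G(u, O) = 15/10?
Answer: -97458783608/361 ≈ -2.6997e+8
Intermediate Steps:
G(u, O) = 3/2 (G(u, O) = 15*(1/10) = 3/2)
w(q) = 3*q**2/2
(w((70 + 16)/(-1 + 58)) - 6914)*(5158 + 33908) = (3*((70 + 16)/(-1 + 58))**2/2 - 6914)*(5158 + 33908) = (3*(86/57)**2/2 - 6914)*39066 = ((3/2)*(7396/3249) - 6914)*39066 = (3698/1083 - 6914)*39066 = -7484164/1083*39066 = -97458783608/361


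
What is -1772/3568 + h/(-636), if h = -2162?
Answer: 411689/141828 ≈ 2.9027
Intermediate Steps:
-1772/3568 + h/(-636) = -1772/3568 - 2162/(-636) = -1772*1/3568 - 2162*(-1/636) = -443/892 + 1081/318 = 411689/141828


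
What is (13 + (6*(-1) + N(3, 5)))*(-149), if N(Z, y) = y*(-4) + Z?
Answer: 1490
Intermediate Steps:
N(Z, y) = Z - 4*y (N(Z, y) = -4*y + Z = Z - 4*y)
(13 + (6*(-1) + N(3, 5)))*(-149) = (13 + (6*(-1) + (3 - 4*5)))*(-149) = (13 + (-6 + (3 - 20)))*(-149) = (13 + (-6 - 17))*(-149) = (13 - 23)*(-149) = -10*(-149) = 1490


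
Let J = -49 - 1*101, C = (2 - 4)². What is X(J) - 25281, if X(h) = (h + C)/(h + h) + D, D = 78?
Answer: -3780377/150 ≈ -25203.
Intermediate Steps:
C = 4 (C = (-2)² = 4)
J = -150 (J = -49 - 101 = -150)
X(h) = 78 + (4 + h)/(2*h) (X(h) = (h + 4)/(h + h) + 78 = (4 + h)/((2*h)) + 78 = (4 + h)*(1/(2*h)) + 78 = (4 + h)/(2*h) + 78 = 78 + (4 + h)/(2*h))
X(J) - 25281 = (157/2 + 2/(-150)) - 25281 = (157/2 + 2*(-1/150)) - 25281 = (157/2 - 1/75) - 25281 = 11773/150 - 25281 = -3780377/150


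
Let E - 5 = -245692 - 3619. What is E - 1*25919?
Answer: -275225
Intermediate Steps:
E = -249306 (E = 5 + (-245692 - 3619) = 5 - 249311 = -249306)
E - 1*25919 = -249306 - 1*25919 = -249306 - 25919 = -275225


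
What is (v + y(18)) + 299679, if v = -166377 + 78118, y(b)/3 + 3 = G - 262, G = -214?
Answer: 209983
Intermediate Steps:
y(b) = -1437 (y(b) = -9 + 3*(-214 - 262) = -9 + 3*(-476) = -9 - 1428 = -1437)
v = -88259
(v + y(18)) + 299679 = (-88259 - 1437) + 299679 = -89696 + 299679 = 209983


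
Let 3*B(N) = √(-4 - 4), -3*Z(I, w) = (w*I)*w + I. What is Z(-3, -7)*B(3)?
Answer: 100*I*√2/3 ≈ 47.14*I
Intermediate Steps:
Z(I, w) = -I/3 - I*w²/3 (Z(I, w) = -((w*I)*w + I)/3 = -((I*w)*w + I)/3 = -(I*w² + I)/3 = -(I + I*w²)/3 = -I/3 - I*w²/3)
B(N) = 2*I*√2/3 (B(N) = √(-4 - 4)/3 = √(-8)/3 = (2*I*√2)/3 = 2*I*√2/3)
Z(-3, -7)*B(3) = (-⅓*(-3)*(1 + (-7)²))*(2*I*√2/3) = (-⅓*(-3)*(1 + 49))*(2*I*√2/3) = (-⅓*(-3)*50)*(2*I*√2/3) = 50*(2*I*√2/3) = 100*I*√2/3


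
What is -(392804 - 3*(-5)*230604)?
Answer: -3851864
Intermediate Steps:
-(392804 - 3*(-5)*230604) = -(392804 + 15*230604) = -(392804 + 3459060) = -1*3851864 = -3851864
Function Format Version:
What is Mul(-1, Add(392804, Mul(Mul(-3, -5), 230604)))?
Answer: -3851864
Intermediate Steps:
Mul(-1, Add(392804, Mul(Mul(-3, -5), 230604))) = Mul(-1, Add(392804, Mul(15, 230604))) = Mul(-1, Add(392804, 3459060)) = Mul(-1, 3851864) = -3851864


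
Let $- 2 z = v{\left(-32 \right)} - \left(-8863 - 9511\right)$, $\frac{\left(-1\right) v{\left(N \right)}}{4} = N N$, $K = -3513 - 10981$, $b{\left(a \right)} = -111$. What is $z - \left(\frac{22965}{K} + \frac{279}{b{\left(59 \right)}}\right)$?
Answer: $- \frac{3826290995}{536278} \approx -7134.9$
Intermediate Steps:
$K = -14494$ ($K = -3513 - 10981 = -14494$)
$v{\left(N \right)} = - 4 N^{2}$ ($v{\left(N \right)} = - 4 N N = - 4 N^{2}$)
$z = -7139$ ($z = - \frac{- 4 \left(-32\right)^{2} - \left(-8863 - 9511\right)}{2} = - \frac{\left(-4\right) 1024 - -18374}{2} = - \frac{-4096 + 18374}{2} = \left(- \frac{1}{2}\right) 14278 = -7139$)
$z - \left(\frac{22965}{K} + \frac{279}{b{\left(59 \right)}}\right) = -7139 - \left(\frac{22965}{-14494} + \frac{279}{-111}\right) = -7139 - \left(22965 \left(- \frac{1}{14494}\right) + 279 \left(- \frac{1}{111}\right)\right) = -7139 - \left(- \frac{22965}{14494} - \frac{93}{37}\right) = -7139 - - \frac{2197647}{536278} = -7139 + \frac{2197647}{536278} = - \frac{3826290995}{536278}$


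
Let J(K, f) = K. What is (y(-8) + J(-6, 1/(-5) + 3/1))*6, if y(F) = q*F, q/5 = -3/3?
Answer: 204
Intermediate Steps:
q = -5 (q = 5*(-3/3) = 5*(-3*⅓) = 5*(-1) = -5)
y(F) = -5*F
(y(-8) + J(-6, 1/(-5) + 3/1))*6 = (-5*(-8) - 6)*6 = (40 - 6)*6 = 34*6 = 204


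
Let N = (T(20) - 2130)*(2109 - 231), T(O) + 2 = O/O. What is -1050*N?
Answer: 4202118900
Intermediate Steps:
T(O) = -1 (T(O) = -2 + O/O = -2 + 1 = -1)
N = -4002018 (N = (-1 - 2130)*(2109 - 231) = -2131*1878 = -4002018)
-1050*N = -1050*(-4002018) = 4202118900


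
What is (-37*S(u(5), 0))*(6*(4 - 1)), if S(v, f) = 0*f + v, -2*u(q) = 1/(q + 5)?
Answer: 333/10 ≈ 33.300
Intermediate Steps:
u(q) = -1/(2*(5 + q)) (u(q) = -1/(2*(q + 5)) = -1/(2*(5 + q)))
S(v, f) = v (S(v, f) = 0 + v = v)
(-37*S(u(5), 0))*(6*(4 - 1)) = (-(-37)/(10 + 2*5))*(6*(4 - 1)) = (-(-37)/(10 + 10))*(6*3) = -(-37)/20*18 = -37*(-1/20)*18 = (37/20)*18 = 333/10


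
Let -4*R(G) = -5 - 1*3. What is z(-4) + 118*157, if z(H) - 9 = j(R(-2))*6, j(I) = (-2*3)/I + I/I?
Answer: 18523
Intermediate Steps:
R(G) = 2 (R(G) = -(-5 - 1*3)/4 = -(-5 - 3)/4 = -¼*(-8) = 2)
j(I) = 1 - 6/I (j(I) = -6/I + 1 = 1 - 6/I)
z(H) = -3 (z(H) = 9 + ((-6 + 2)/2)*6 = 9 + ((½)*(-4))*6 = 9 - 2*6 = 9 - 12 = -3)
z(-4) + 118*157 = -3 + 118*157 = -3 + 18526 = 18523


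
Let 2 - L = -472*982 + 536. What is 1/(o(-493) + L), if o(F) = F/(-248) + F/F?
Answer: 248/114817301 ≈ 2.1600e-6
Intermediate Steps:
o(F) = 1 - F/248 (o(F) = F*(-1/248) + 1 = -F/248 + 1 = 1 - F/248)
L = 462970 (L = 2 - (-472*982 + 536) = 2 - (-463504 + 536) = 2 - 1*(-462968) = 2 + 462968 = 462970)
1/(o(-493) + L) = 1/((1 - 1/248*(-493)) + 462970) = 1/((1 + 493/248) + 462970) = 1/(741/248 + 462970) = 1/(114817301/248) = 248/114817301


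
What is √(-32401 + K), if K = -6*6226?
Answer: I*√69757 ≈ 264.12*I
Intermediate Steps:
K = -37356
√(-32401 + K) = √(-32401 - 37356) = √(-69757) = I*√69757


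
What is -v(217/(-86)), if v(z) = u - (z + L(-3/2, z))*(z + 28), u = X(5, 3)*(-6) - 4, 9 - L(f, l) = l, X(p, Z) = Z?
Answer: 21611/86 ≈ 251.29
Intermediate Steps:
L(f, l) = 9 - l
u = -22 (u = 3*(-6) - 4 = -18 - 4 = -22)
v(z) = -274 - 9*z (v(z) = -22 - (z + (9 - z))*(z + 28) = -22 - 9*(28 + z) = -22 - (252 + 9*z) = -22 + (-252 - 9*z) = -274 - 9*z)
-v(217/(-86)) = -(-274 - 1953/(-86)) = -(-274 - 1953*(-1)/86) = -(-274 - 9*(-217/86)) = -(-274 + 1953/86) = -1*(-21611/86) = 21611/86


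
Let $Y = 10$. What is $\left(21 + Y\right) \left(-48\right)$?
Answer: $-1488$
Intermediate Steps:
$\left(21 + Y\right) \left(-48\right) = \left(21 + 10\right) \left(-48\right) = 31 \left(-48\right) = -1488$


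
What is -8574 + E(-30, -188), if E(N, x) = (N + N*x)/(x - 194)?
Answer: -1640439/191 ≈ -8588.7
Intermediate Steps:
E(N, x) = (N + N*x)/(-194 + x)
-8574 + E(-30, -188) = -8574 - 30*(1 - 188)/(-194 - 188) = -8574 - 30*(-187)/(-382) = -8574 - 30*(-1/382)*(-187) = -8574 - 2805/191 = -1640439/191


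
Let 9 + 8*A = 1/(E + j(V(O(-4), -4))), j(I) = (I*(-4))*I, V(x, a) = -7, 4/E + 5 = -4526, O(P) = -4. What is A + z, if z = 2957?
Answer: 21000423229/7104640 ≈ 2955.9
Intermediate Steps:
E = -4/4531 (E = 4/(-5 - 4526) = 4/(-4531) = 4*(-1/4531) = -4/4531 ≈ -0.00088281)
j(I) = -4*I**2 (j(I) = (-4*I)*I = -4*I**2)
A = -7997251/7104640 (A = -9/8 + 1/(8*(-4/4531 - 4*(-7)**2)) = -9/8 + 1/(8*(-4/4531 - 4*49)) = -9/8 + 1/(8*(-4/4531 - 196)) = -9/8 + 1/(8*(-888080/4531)) = -9/8 + (1/8)*(-4531/888080) = -9/8 - 4531/7104640 = -7997251/7104640 ≈ -1.1256)
A + z = -7997251/7104640 + 2957 = 21000423229/7104640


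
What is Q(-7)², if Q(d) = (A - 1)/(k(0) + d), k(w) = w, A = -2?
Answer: 9/49 ≈ 0.18367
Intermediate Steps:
Q(d) = -3/d (Q(d) = (-2 - 1)/(0 + d) = -3/d)
Q(-7)² = (-3/(-7))² = (-3*(-⅐))² = (3/7)² = 9/49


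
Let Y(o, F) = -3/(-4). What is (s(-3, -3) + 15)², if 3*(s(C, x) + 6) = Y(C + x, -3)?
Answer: 1369/16 ≈ 85.563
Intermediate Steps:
Y(o, F) = ¾ (Y(o, F) = -3*(-¼) = ¾)
s(C, x) = -23/4 (s(C, x) = -6 + (⅓)*(¾) = -6 + ¼ = -23/4)
(s(-3, -3) + 15)² = (-23/4 + 15)² = (37/4)² = 1369/16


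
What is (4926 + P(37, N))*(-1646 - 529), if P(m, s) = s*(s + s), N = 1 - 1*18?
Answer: -11971200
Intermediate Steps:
N = -17 (N = 1 - 18 = -17)
P(m, s) = 2*s**2 (P(m, s) = s*(2*s) = 2*s**2)
(4926 + P(37, N))*(-1646 - 529) = (4926 + 2*(-17)**2)*(-1646 - 529) = (4926 + 2*289)*(-2175) = (4926 + 578)*(-2175) = 5504*(-2175) = -11971200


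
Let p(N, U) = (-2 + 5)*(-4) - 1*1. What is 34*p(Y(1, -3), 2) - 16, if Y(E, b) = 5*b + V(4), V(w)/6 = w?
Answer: -458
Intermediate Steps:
V(w) = 6*w
Y(E, b) = 24 + 5*b (Y(E, b) = 5*b + 6*4 = 5*b + 24 = 24 + 5*b)
p(N, U) = -13 (p(N, U) = 3*(-4) - 1 = -12 - 1 = -13)
34*p(Y(1, -3), 2) - 16 = 34*(-13) - 16 = -442 - 16 = -458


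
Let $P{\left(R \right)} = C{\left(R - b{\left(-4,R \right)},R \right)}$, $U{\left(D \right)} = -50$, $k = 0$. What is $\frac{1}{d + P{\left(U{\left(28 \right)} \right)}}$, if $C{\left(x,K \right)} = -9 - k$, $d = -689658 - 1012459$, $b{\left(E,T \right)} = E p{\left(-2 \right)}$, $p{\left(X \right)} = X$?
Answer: $- \frac{1}{1702126} \approx -5.875 \cdot 10^{-7}$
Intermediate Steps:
$b{\left(E,T \right)} = - 2 E$ ($b{\left(E,T \right)} = E \left(-2\right) = - 2 E$)
$d = -1702117$
$C{\left(x,K \right)} = -9$ ($C{\left(x,K \right)} = -9 - 0 = -9 + 0 = -9$)
$P{\left(R \right)} = -9$
$\frac{1}{d + P{\left(U{\left(28 \right)} \right)}} = \frac{1}{-1702117 - 9} = \frac{1}{-1702126} = - \frac{1}{1702126}$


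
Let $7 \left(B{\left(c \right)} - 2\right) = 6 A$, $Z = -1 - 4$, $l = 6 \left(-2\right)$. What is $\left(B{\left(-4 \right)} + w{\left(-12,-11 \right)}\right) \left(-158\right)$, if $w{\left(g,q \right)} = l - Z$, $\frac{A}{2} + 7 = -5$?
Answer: $\frac{28282}{7} \approx 4040.3$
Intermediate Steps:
$l = -12$
$Z = -5$ ($Z = -1 - 4 = -5$)
$A = -24$ ($A = -14 + 2 \left(-5\right) = -14 - 10 = -24$)
$w{\left(g,q \right)} = -7$ ($w{\left(g,q \right)} = -12 - -5 = -12 + 5 = -7$)
$B{\left(c \right)} = - \frac{130}{7}$ ($B{\left(c \right)} = 2 + \frac{6 \left(-24\right)}{7} = 2 + \frac{1}{7} \left(-144\right) = 2 - \frac{144}{7} = - \frac{130}{7}$)
$\left(B{\left(-4 \right)} + w{\left(-12,-11 \right)}\right) \left(-158\right) = \left(- \frac{130}{7} - 7\right) \left(-158\right) = \left(- \frac{179}{7}\right) \left(-158\right) = \frac{28282}{7}$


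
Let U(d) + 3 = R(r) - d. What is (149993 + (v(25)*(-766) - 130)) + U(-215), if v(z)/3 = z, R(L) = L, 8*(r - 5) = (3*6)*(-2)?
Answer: 185251/2 ≈ 92626.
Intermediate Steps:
r = ½ (r = 5 + ((3*6)*(-2))/8 = 5 + (18*(-2))/8 = 5 + (⅛)*(-36) = 5 - 9/2 = ½ ≈ 0.50000)
v(z) = 3*z
U(d) = -5/2 - d (U(d) = -3 + (½ - d) = -5/2 - d)
(149993 + (v(25)*(-766) - 130)) + U(-215) = (149993 + ((3*25)*(-766) - 130)) + (-5/2 - 1*(-215)) = (149993 + (75*(-766) - 130)) + (-5/2 + 215) = (149993 + (-57450 - 130)) + 425/2 = (149993 - 57580) + 425/2 = 92413 + 425/2 = 185251/2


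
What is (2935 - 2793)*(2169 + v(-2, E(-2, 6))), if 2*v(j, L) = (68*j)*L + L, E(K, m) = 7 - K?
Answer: 221733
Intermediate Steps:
v(j, L) = L/2 + 34*L*j (v(j, L) = ((68*j)*L + L)/2 = (68*L*j + L)/2 = (L + 68*L*j)/2 = L/2 + 34*L*j)
(2935 - 2793)*(2169 + v(-2, E(-2, 6))) = (2935 - 2793)*(2169 + (7 - 1*(-2))*(1 + 68*(-2))/2) = 142*(2169 + (7 + 2)*(1 - 136)/2) = 142*(2169 + (1/2)*9*(-135)) = 142*(2169 - 1215/2) = 142*(3123/2) = 221733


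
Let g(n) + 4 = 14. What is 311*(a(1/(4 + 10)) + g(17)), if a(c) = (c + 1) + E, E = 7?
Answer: 78683/14 ≈ 5620.2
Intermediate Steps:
a(c) = 8 + c (a(c) = (c + 1) + 7 = (1 + c) + 7 = 8 + c)
g(n) = 10 (g(n) = -4 + 14 = 10)
311*(a(1/(4 + 10)) + g(17)) = 311*((8 + 1/(4 + 10)) + 10) = 311*((8 + 1/14) + 10) = 311*(113/14 + 10) = 311*(253/14) = 78683/14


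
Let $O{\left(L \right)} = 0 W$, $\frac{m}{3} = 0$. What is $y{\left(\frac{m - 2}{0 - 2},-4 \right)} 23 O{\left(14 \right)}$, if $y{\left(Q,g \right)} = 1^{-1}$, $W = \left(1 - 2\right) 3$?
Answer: $0$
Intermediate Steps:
$m = 0$ ($m = 3 \cdot 0 = 0$)
$W = -3$ ($W = \left(-1\right) 3 = -3$)
$O{\left(L \right)} = 0$ ($O{\left(L \right)} = 0 \left(-3\right) = 0$)
$y{\left(Q,g \right)} = 1$
$y{\left(\frac{m - 2}{0 - 2},-4 \right)} 23 O{\left(14 \right)} = 1 \cdot 23 \cdot 0 = 23 \cdot 0 = 0$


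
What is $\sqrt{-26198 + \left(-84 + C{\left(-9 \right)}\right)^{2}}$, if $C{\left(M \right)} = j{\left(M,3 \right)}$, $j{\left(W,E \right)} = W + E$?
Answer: $i \sqrt{18098} \approx 134.53 i$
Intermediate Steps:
$j{\left(W,E \right)} = E + W$
$C{\left(M \right)} = 3 + M$
$\sqrt{-26198 + \left(-84 + C{\left(-9 \right)}\right)^{2}} = \sqrt{-26198 + \left(-84 + \left(3 - 9\right)\right)^{2}} = \sqrt{-26198 + \left(-84 - 6\right)^{2}} = \sqrt{-26198 + \left(-90\right)^{2}} = \sqrt{-26198 + 8100} = \sqrt{-18098} = i \sqrt{18098}$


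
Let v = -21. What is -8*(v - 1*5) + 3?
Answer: 211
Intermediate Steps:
-8*(v - 1*5) + 3 = -8*(-21 - 1*5) + 3 = -8*(-21 - 5) + 3 = -8*(-26) + 3 = 208 + 3 = 211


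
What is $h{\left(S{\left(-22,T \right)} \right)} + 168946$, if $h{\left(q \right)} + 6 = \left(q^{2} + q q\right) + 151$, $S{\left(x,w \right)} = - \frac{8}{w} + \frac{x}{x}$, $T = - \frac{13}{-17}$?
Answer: $\frac{28606637}{169} \approx 1.6927 \cdot 10^{5}$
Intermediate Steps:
$T = \frac{13}{17}$ ($T = \left(-13\right) \left(- \frac{1}{17}\right) = \frac{13}{17} \approx 0.76471$)
$S{\left(x,w \right)} = 1 - \frac{8}{w}$ ($S{\left(x,w \right)} = - \frac{8}{w} + 1 = 1 - \frac{8}{w}$)
$h{\left(q \right)} = 145 + 2 q^{2}$ ($h{\left(q \right)} = -6 + \left(\left(q^{2} + q q\right) + 151\right) = -6 + \left(\left(q^{2} + q^{2}\right) + 151\right) = -6 + \left(2 q^{2} + 151\right) = -6 + \left(151 + 2 q^{2}\right) = 145 + 2 q^{2}$)
$h{\left(S{\left(-22,T \right)} \right)} + 168946 = \left(145 + 2 \left(\frac{-8 + \frac{13}{17}}{\frac{13}{17}}\right)^{2}\right) + 168946 = \left(145 + 2 \left(\frac{17}{13} \left(- \frac{123}{17}\right)\right)^{2}\right) + 168946 = \left(145 + 2 \left(- \frac{123}{13}\right)^{2}\right) + 168946 = \left(145 + 2 \cdot \frac{15129}{169}\right) + 168946 = \left(145 + \frac{30258}{169}\right) + 168946 = \frac{54763}{169} + 168946 = \frac{28606637}{169}$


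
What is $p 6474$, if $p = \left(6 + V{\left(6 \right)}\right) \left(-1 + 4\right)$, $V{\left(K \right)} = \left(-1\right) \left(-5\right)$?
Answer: $213642$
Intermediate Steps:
$V{\left(K \right)} = 5$
$p = 33$ ($p = \left(6 + 5\right) \left(-1 + 4\right) = 11 \cdot 3 = 33$)
$p 6474 = 33 \cdot 6474 = 213642$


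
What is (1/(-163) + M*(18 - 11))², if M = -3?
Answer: 11723776/26569 ≈ 441.26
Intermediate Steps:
(1/(-163) + M*(18 - 11))² = (1/(-163) - 3*(18 - 11))² = (-1/163 - 3*7)² = (-1/163 - 21)² = (-3424/163)² = 11723776/26569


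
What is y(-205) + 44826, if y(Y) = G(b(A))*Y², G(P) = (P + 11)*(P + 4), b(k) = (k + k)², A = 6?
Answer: 964098326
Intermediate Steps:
b(k) = 4*k² (b(k) = (2*k)² = 4*k²)
G(P) = (4 + P)*(11 + P) (G(P) = (11 + P)*(4 + P) = (4 + P)*(11 + P))
y(Y) = 22940*Y² (y(Y) = (44 + (4*6²)² + 15*(4*6²))*Y² = (44 + (4*36)² + 15*(4*36))*Y² = (44 + 144² + 15*144)*Y² = (44 + 20736 + 2160)*Y² = 22940*Y²)
y(-205) + 44826 = 22940*(-205)² + 44826 = 22940*42025 + 44826 = 964053500 + 44826 = 964098326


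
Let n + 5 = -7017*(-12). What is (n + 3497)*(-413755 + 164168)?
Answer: -21887781552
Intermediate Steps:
n = 84199 (n = -5 - 7017*(-12) = -5 + 84204 = 84199)
(n + 3497)*(-413755 + 164168) = (84199 + 3497)*(-413755 + 164168) = 87696*(-249587) = -21887781552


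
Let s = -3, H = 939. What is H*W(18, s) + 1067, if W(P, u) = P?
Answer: 17969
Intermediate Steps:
H*W(18, s) + 1067 = 939*18 + 1067 = 16902 + 1067 = 17969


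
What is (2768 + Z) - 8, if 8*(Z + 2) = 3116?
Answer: 6295/2 ≈ 3147.5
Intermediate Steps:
Z = 775/2 (Z = -2 + (⅛)*3116 = -2 + 779/2 = 775/2 ≈ 387.50)
(2768 + Z) - 8 = (2768 + 775/2) - 8 = 6311/2 - 8 = 6295/2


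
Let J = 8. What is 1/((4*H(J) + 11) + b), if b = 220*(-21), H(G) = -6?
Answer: -1/4633 ≈ -0.00021584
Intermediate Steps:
b = -4620
1/((4*H(J) + 11) + b) = 1/((4*(-6) + 11) - 4620) = 1/((-24 + 11) - 4620) = 1/(-13 - 4620) = 1/(-4633) = -1/4633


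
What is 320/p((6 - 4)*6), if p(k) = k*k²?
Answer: 5/27 ≈ 0.18519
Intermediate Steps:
p(k) = k³
320/p((6 - 4)*6) = 320/(((6 - 4)*6)³) = 320/((2*6)³) = 320/(12³) = 320/1728 = 320*(1/1728) = 5/27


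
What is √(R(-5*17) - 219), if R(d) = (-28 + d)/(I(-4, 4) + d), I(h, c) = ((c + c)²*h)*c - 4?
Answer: I*√271164642/1113 ≈ 14.795*I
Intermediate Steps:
I(h, c) = -4 + 4*h*c³ (I(h, c) = ((2*c)²*h)*c - 4 = ((4*c²)*h)*c - 4 = (4*h*c²)*c - 4 = 4*h*c³ - 4 = -4 + 4*h*c³)
R(d) = (-28 + d)/(-1028 + d) (R(d) = (-28 + d)/((-4 + 4*(-4)*4³) + d) = (-28 + d)/((-4 + 4*(-4)*64) + d) = (-28 + d)/((-4 - 1024) + d) = (-28 + d)/(-1028 + d))
√(R(-5*17) - 219) = √((-28 - 5*17)/(-1028 - 5*17) - 219) = √((-28 - 85)/(-1028 - 85) - 219) = √(-113/(-1113) - 219) = √(-1/1113*(-113) - 219) = √(113/1113 - 219) = √(-243634/1113) = I*√271164642/1113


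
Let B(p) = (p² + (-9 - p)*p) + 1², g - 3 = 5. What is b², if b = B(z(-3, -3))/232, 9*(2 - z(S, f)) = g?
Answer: 81/53824 ≈ 0.0015049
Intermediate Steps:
g = 8 (g = 3 + 5 = 8)
z(S, f) = 10/9 (z(S, f) = 2 - ⅑*8 = 2 - 8/9 = 10/9)
B(p) = 1 + p² + p*(-9 - p) (B(p) = (p² + p*(-9 - p)) + 1 = 1 + p² + p*(-9 - p))
b = -9/232 (b = (1 - 9*10/9)/232 = (1 - 10)*(1/232) = -9*1/232 = -9/232 ≈ -0.038793)
b² = (-9/232)² = 81/53824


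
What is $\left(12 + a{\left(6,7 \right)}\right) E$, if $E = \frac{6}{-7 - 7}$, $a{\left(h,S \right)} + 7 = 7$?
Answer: $- \frac{36}{7} \approx -5.1429$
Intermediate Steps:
$a{\left(h,S \right)} = 0$ ($a{\left(h,S \right)} = -7 + 7 = 0$)
$E = - \frac{3}{7}$ ($E = \frac{6}{-14} = 6 \left(- \frac{1}{14}\right) = - \frac{3}{7} \approx -0.42857$)
$\left(12 + a{\left(6,7 \right)}\right) E = \left(12 + 0\right) \left(- \frac{3}{7}\right) = 12 \left(- \frac{3}{7}\right) = - \frac{36}{7}$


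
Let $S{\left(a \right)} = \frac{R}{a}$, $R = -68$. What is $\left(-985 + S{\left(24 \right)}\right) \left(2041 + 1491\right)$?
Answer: $- \frac{10467082}{3} \approx -3.489 \cdot 10^{6}$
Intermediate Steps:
$S{\left(a \right)} = - \frac{68}{a}$
$\left(-985 + S{\left(24 \right)}\right) \left(2041 + 1491\right) = \left(-985 - \frac{68}{24}\right) \left(2041 + 1491\right) = \left(-985 - \frac{17}{6}\right) 3532 = \left(- \frac{5927}{6}\right) 3532 = - \frac{10467082}{3}$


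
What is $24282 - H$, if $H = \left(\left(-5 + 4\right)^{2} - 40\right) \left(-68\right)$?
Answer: $21630$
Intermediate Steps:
$H = 2652$ ($H = \left(\left(-1\right)^{2} - 40\right) \left(-68\right) = \left(1 - 40\right) \left(-68\right) = \left(-39\right) \left(-68\right) = 2652$)
$24282 - H = 24282 - 2652 = 21630$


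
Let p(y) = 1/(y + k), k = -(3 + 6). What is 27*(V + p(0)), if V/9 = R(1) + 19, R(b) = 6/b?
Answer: 6072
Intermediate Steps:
V = 225 (V = 9*(6/1 + 19) = 9*(6*1 + 19) = 9*(6 + 19) = 9*25 = 225)
k = -9 (k = -1*9 = -9)
p(y) = 1/(-9 + y) (p(y) = 1/(y - 9) = 1/(-9 + y))
27*(V + p(0)) = 27*(225 + 1/(-9 + 0)) = 27*(225 + 1/(-9)) = 27*(225 - ⅑) = 27*(2024/9) = 6072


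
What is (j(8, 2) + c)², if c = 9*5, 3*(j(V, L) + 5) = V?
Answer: 16384/9 ≈ 1820.4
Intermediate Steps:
j(V, L) = -5 + V/3
c = 45
(j(8, 2) + c)² = ((-5 + (⅓)*8) + 45)² = ((-5 + 8/3) + 45)² = (-7/3 + 45)² = (128/3)² = 16384/9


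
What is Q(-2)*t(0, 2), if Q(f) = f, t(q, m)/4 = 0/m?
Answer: 0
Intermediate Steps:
t(q, m) = 0 (t(q, m) = 4*(0/m) = 4*0 = 0)
Q(-2)*t(0, 2) = -2*0 = 0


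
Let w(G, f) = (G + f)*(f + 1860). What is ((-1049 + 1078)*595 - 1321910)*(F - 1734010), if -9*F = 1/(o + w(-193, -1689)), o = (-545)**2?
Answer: 168293629787536165/74391 ≈ 2.2623e+12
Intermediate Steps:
w(G, f) = (1860 + f)*(G + f) (w(G, f) = (G + f)*(1860 + f) = (1860 + f)*(G + f))
o = 297025
F = 1/223173 (F = -1/(9*(297025 + ((-1689)**2 + 1860*(-193) + 1860*(-1689) - 193*(-1689)))) = -1/(9*(297025 + (2852721 - 358980 - 3141540 + 325977))) = -1/(9*(297025 - 321822)) = -1/9/(-24797) = -1/9*(-1/24797) = 1/223173 ≈ 4.4808e-6)
((-1049 + 1078)*595 - 1321910)*(F - 1734010) = ((-1049 + 1078)*595 - 1321910)*(1/223173 - 1734010) = (29*595 - 1321910)*(-386984213729/223173) = (17255 - 1321910)*(-386984213729/223173) = -1304655*(-386984213729/223173) = 168293629787536165/74391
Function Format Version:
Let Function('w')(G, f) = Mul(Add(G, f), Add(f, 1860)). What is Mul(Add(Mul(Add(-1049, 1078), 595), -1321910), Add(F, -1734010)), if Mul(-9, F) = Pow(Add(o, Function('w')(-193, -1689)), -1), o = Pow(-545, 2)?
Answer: Rational(168293629787536165, 74391) ≈ 2.2623e+12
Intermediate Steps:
Function('w')(G, f) = Mul(Add(1860, f), Add(G, f)) (Function('w')(G, f) = Mul(Add(G, f), Add(1860, f)) = Mul(Add(1860, f), Add(G, f)))
o = 297025
F = Rational(1, 223173) (F = Mul(Rational(-1, 9), Pow(Add(297025, Add(Pow(-1689, 2), Mul(1860, -193), Mul(1860, -1689), Mul(-193, -1689))), -1)) = Mul(Rational(-1, 9), Pow(Add(297025, Add(2852721, -358980, -3141540, 325977)), -1)) = Mul(Rational(-1, 9), Pow(Add(297025, -321822), -1)) = Mul(Rational(-1, 9), Pow(-24797, -1)) = Mul(Rational(-1, 9), Rational(-1, 24797)) = Rational(1, 223173) ≈ 4.4808e-6)
Mul(Add(Mul(Add(-1049, 1078), 595), -1321910), Add(F, -1734010)) = Mul(Add(Mul(Add(-1049, 1078), 595), -1321910), Add(Rational(1, 223173), -1734010)) = Mul(Add(Mul(29, 595), -1321910), Rational(-386984213729, 223173)) = Mul(Add(17255, -1321910), Rational(-386984213729, 223173)) = Mul(-1304655, Rational(-386984213729, 223173)) = Rational(168293629787536165, 74391)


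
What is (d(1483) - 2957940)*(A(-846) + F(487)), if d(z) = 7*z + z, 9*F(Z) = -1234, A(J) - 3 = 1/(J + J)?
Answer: 18569853547/47 ≈ 3.9510e+8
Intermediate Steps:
A(J) = 3 + 1/(2*J) (A(J) = 3 + 1/(J + J) = 3 + 1/(2*J))
F(Z) = -1234/9 (F(Z) = (⅑)*(-1234) = -1234/9)
d(z) = 8*z
(d(1483) - 2957940)*(A(-846) + F(487)) = (8*1483 - 2957940)*((3 + (½)/(-846)) - 1234/9) = (11864 - 2957940)*((3 + (½)*(-1/846)) - 1234/9) = -2946076*((3 - 1/1692) - 1234/9) = -2946076*(5075/1692 - 1234/9) = -2946076*(-25213/188) = 18569853547/47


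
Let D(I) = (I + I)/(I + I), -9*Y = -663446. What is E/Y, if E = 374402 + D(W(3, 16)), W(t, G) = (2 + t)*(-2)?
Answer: 3369627/663446 ≈ 5.0790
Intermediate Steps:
W(t, G) = -4 - 2*t
Y = 663446/9 (Y = -1/9*(-663446) = 663446/9 ≈ 73716.)
D(I) = 1 (D(I) = (2*I)/((2*I)) = (2*I)*(1/(2*I)) = 1)
E = 374403 (E = 374402 + 1 = 374403)
E/Y = 374403/(663446/9) = 374403*(9/663446) = 3369627/663446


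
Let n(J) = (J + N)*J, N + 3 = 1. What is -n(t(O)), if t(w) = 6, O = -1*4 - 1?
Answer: -24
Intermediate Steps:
O = -5 (O = -4 - 1 = -5)
N = -2 (N = -3 + 1 = -2)
n(J) = J*(-2 + J) (n(J) = (J - 2)*J = (-2 + J)*J = J*(-2 + J))
-n(t(O)) = -6*(-2 + 6) = -6*4 = -1*24 = -24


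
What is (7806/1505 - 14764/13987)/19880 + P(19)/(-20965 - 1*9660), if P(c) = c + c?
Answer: -5403717497/5231033097500 ≈ -0.0010330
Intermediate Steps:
P(c) = 2*c
(7806/1505 - 14764/13987)/19880 + P(19)/(-20965 - 1*9660) = (7806/1505 - 14764/13987)/19880 + (2*19)/(-20965 - 1*9660) = (7806*(1/1505) - 14764*1/13987)*(1/19880) + 38/(-20965 - 9660) = (7806/1505 - 14764/13987)*(1/19880) + 38/(-30625) = (86962702/21050435)*(1/19880) + 38*(-1/30625) = 43481351/209241323900 - 38/30625 = -5403717497/5231033097500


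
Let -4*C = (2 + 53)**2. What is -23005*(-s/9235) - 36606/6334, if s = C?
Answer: -44213607739/23397796 ≈ -1889.6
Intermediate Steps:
C = -3025/4 (C = -(2 + 53)**2/4 = -1/4*55**2 = -1/4*3025 = -3025/4 ≈ -756.25)
s = -3025/4 ≈ -756.25
-23005*(-s/9235) - 36606/6334 = -23005/((-9235/(-3025/4))) - 36606/6334 = -23005/((-9235*(-4/3025))) - 36606*1/6334 = -23005/7388/605 - 18303/3167 = -23005*605/7388 - 18303/3167 = -13918025/7388 - 18303/3167 = -44213607739/23397796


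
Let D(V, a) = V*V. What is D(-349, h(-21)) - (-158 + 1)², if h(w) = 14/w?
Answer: 97152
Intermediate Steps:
D(V, a) = V²
D(-349, h(-21)) - (-158 + 1)² = (-349)² - (-158 + 1)² = 121801 - 1*(-157)² = 121801 - 1*24649 = 121801 - 24649 = 97152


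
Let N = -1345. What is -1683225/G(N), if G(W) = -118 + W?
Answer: 1683225/1463 ≈ 1150.5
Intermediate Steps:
-1683225/G(N) = -1683225/(-118 - 1345) = -1683225/(-1463) = -1683225*(-1/1463) = 1683225/1463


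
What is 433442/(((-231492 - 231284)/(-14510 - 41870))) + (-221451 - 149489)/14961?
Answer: 45679647041515/865448967 ≈ 52781.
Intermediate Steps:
433442/(((-231492 - 231284)/(-14510 - 41870))) + (-221451 - 149489)/14961 = 433442/((-462776/(-56380))) - 370940*1/14961 = 433442/((-462776*(-1/56380))) - 370940/14961 = 433442/(115694/14095) - 370940/14961 = 433442*(14095/115694) - 370940/14961 = 3054682495/57847 - 370940/14961 = 45679647041515/865448967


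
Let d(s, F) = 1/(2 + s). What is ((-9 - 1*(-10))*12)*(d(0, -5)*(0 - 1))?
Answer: -6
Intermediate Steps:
((-9 - 1*(-10))*12)*(d(0, -5)*(0 - 1)) = ((-9 - 1*(-10))*12)*((0 - 1)/(2 + 0)) = ((-9 + 10)*12)*(-1/2) = (1*12)*((½)*(-1)) = 12*(-½) = -6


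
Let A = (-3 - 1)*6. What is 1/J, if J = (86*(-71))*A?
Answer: 1/146544 ≈ 6.8239e-6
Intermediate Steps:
A = -24 (A = -4*6 = -24)
J = 146544 (J = (86*(-71))*(-24) = -6106*(-24) = 146544)
1/J = 1/146544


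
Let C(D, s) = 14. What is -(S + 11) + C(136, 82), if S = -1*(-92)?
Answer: -89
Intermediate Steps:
S = 92
-(S + 11) + C(136, 82) = -(92 + 11) + 14 = -1*103 + 14 = -103 + 14 = -89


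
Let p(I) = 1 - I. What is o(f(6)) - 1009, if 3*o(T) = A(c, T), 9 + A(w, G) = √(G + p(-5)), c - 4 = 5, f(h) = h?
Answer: -1012 + 2*√3/3 ≈ -1010.8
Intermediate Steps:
c = 9 (c = 4 + 5 = 9)
A(w, G) = -9 + √(6 + G) (A(w, G) = -9 + √(G + (1 - 1*(-5))) = -9 + √(G + (1 + 5)) = -9 + √(G + 6) = -9 + √(6 + G))
o(T) = -3 + √(6 + T)/3 (o(T) = (-9 + √(6 + T))/3 = -3 + √(6 + T)/3)
o(f(6)) - 1009 = (-3 + √(6 + 6)/3) - 1009 = (-3 + √12/3) - 1009 = (-3 + (2*√3)/3) - 1009 = (-3 + 2*√3/3) - 1009 = -1012 + 2*√3/3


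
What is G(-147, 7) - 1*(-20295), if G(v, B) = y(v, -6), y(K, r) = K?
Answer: 20148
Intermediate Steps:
G(v, B) = v
G(-147, 7) - 1*(-20295) = -147 - 1*(-20295) = -147 + 20295 = 20148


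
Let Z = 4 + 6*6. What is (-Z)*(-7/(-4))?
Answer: -70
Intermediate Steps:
Z = 40 (Z = 4 + 36 = 40)
(-Z)*(-7/(-4)) = (-1*40)*(-7/(-4)) = -(-280)*(-1)/4 = -40*7/4 = -70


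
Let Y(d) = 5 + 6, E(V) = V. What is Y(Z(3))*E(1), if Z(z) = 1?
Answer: 11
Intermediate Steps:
Y(d) = 11
Y(Z(3))*E(1) = 11*1 = 11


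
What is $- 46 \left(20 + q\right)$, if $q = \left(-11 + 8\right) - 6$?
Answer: $-506$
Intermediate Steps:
$q = -9$ ($q = -3 - 6 = -9$)
$- 46 \left(20 + q\right) = - 46 \left(20 - 9\right) = \left(-46\right) 11 = -506$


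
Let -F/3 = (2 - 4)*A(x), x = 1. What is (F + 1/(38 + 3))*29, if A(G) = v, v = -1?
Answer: -7105/41 ≈ -173.29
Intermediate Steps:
A(G) = -1
F = -6 (F = -3*(2 - 4)*(-1) = -(-6)*(-1) = -3*2 = -6)
(F + 1/(38 + 3))*29 = (-6 + 1/(38 + 3))*29 = (-6 + 1/41)*29 = -245/41*29 = -7105/41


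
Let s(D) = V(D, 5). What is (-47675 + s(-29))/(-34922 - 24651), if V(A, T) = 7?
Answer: 47668/59573 ≈ 0.80016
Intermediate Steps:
s(D) = 7
(-47675 + s(-29))/(-34922 - 24651) = (-47675 + 7)/(-34922 - 24651) = -47668/(-59573) = -47668*(-1/59573) = 47668/59573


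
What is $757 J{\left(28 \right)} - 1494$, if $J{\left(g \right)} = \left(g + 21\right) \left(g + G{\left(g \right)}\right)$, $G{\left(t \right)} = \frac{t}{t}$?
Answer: $1074203$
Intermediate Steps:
$G{\left(t \right)} = 1$
$J{\left(g \right)} = \left(1 + g\right) \left(21 + g\right)$ ($J{\left(g \right)} = \left(g + 21\right) \left(g + 1\right) = \left(21 + g\right) \left(1 + g\right) = \left(1 + g\right) \left(21 + g\right)$)
$757 J{\left(28 \right)} - 1494 = 757 \left(21 + 28^{2} + 22 \cdot 28\right) - 1494 = 757 \left(21 + 784 + 616\right) - 1494 = 757 \cdot 1421 - 1494 = 1075697 - 1494 = 1074203$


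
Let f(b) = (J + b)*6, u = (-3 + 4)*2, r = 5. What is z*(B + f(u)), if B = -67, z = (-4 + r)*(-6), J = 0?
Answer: 330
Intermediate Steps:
z = -6 (z = (-4 + 5)*(-6) = 1*(-6) = -6)
u = 2 (u = 1*2 = 2)
f(b) = 6*b (f(b) = (0 + b)*6 = b*6 = 6*b)
z*(B + f(u)) = -6*(-67 + 6*2) = -6*(-67 + 12) = -6*(-55) = 330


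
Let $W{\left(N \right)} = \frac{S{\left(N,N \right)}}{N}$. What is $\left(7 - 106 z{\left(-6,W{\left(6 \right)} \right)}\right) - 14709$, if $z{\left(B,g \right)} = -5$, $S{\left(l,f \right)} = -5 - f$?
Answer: $-14172$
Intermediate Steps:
$W{\left(N \right)} = \frac{-5 - N}{N}$
$\left(7 - 106 z{\left(-6,W{\left(6 \right)} \right)}\right) - 14709 = \left(7 - -530\right) - 14709 = \left(7 + 530\right) - 14709 = 537 - 14709 = -14172$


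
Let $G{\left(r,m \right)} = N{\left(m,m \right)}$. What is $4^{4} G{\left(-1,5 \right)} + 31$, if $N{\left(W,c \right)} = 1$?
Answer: $287$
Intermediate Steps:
$G{\left(r,m \right)} = 1$
$4^{4} G{\left(-1,5 \right)} + 31 = 4^{4} \cdot 1 + 31 = 256 \cdot 1 + 31 = 256 + 31 = 287$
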